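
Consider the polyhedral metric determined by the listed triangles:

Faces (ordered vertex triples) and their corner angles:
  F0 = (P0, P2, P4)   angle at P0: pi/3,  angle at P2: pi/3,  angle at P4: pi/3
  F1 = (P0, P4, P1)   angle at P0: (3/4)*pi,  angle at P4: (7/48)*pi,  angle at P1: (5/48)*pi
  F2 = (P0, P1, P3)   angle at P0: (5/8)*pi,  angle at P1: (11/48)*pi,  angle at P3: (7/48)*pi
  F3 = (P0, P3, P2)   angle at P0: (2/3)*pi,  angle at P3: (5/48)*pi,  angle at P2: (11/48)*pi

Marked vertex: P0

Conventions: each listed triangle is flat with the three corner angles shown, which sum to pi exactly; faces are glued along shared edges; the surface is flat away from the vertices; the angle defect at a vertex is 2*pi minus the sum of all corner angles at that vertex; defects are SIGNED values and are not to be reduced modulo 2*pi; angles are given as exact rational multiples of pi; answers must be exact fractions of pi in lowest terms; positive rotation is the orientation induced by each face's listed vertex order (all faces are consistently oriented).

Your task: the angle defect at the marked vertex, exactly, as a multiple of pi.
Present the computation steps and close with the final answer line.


Sum of corner angles at P0: (19/8)*pi
defect = 2*pi - (19/8)*pi

Answer: defect(P0) = (-3/8)*pi


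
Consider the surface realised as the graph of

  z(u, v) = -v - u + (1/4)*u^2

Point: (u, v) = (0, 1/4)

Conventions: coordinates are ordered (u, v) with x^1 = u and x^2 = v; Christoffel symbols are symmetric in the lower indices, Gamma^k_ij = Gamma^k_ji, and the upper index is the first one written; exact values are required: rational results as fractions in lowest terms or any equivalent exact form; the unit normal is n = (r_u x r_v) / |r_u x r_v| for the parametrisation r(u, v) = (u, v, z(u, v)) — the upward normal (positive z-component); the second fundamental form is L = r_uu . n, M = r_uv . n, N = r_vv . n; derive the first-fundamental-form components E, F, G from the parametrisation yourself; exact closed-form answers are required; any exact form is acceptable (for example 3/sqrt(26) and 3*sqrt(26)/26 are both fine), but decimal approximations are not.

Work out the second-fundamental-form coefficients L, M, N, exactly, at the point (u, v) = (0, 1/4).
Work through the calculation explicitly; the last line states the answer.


z_u = -1, z_v = -1, z_uu = 1/2, z_uv = 0, z_vv = 0
E = 2, F = 1, G = 2; answer radicand W^2 = 3
unnormalised second-form numerators: l = 1/2, m = 0, n = 0; L = l/sqrt(3), and similarly M = m/sqrt(W^2), N = n/sqrt(W^2)

Answer: L = sqrt(3)/6, M = 0, N = 0


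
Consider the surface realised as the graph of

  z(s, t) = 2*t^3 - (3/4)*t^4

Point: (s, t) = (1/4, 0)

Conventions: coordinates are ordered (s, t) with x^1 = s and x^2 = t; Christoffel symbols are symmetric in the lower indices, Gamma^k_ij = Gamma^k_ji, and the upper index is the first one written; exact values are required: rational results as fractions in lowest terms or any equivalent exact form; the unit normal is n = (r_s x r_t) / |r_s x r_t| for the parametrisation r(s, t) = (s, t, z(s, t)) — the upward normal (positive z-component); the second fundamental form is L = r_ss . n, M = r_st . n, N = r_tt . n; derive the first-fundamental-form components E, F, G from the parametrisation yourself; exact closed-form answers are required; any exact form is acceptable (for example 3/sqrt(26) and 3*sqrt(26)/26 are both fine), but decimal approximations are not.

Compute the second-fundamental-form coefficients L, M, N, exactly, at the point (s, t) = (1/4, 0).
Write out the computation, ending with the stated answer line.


z_s = 0, z_t = 0, z_ss = 0, z_st = 0, z_tt = 0
E = 1, F = 0, G = 1; answer radicand W^2 = 1
unnormalised second-form numerators: l = 0, m = 0, n = 0; L = l/sqrt(1), and similarly M = m/sqrt(W^2), N = n/sqrt(W^2)

Answer: L = 0, M = 0, N = 0


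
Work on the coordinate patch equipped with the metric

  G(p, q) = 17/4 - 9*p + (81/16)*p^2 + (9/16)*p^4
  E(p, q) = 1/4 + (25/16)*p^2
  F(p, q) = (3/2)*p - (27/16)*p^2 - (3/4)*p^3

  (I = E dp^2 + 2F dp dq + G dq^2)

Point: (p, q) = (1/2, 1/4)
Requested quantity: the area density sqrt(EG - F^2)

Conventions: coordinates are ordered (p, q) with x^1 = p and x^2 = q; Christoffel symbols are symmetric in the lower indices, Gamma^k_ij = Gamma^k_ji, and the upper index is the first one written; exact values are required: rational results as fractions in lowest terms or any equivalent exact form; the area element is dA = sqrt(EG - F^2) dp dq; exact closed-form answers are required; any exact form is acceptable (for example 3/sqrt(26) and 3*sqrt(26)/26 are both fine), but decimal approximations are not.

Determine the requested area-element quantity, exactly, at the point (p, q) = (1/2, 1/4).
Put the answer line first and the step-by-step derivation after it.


Answer: sqrt(EG - F^2) = sqrt(10129)/128

E = 41/64, F = 15/64, G = 269/256; EG - F^2 = 10129/16384


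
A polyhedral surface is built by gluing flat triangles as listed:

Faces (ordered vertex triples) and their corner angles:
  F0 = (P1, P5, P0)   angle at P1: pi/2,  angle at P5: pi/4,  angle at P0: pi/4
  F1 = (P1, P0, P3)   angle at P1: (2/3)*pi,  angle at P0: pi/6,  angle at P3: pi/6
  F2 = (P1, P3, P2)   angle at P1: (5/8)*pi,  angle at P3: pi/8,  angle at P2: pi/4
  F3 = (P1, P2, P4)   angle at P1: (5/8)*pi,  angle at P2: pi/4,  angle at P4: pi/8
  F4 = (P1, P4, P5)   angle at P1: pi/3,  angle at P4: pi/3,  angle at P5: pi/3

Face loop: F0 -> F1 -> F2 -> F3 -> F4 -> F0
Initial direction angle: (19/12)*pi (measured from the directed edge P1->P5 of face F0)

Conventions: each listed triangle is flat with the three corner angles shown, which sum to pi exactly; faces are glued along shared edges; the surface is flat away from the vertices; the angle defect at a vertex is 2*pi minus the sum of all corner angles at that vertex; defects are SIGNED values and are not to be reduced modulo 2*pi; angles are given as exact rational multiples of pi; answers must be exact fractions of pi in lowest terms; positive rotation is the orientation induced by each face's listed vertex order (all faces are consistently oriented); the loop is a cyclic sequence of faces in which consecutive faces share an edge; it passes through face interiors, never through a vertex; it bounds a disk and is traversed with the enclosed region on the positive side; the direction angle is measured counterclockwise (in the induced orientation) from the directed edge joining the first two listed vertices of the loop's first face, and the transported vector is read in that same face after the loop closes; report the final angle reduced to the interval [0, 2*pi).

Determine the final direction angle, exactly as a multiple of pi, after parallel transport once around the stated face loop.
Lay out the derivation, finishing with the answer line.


enclosed vertex P1: corner angles sum to (11/4)*pi, defect = 2*pi - (11/4)*pi = (-3/4)*pi
adding the enclosed defects to the starting angle (mod 2*pi, induced orientation) gives the holonomy
final angle = (19/12)*pi - (3/4)*pi = (5/6)*pi (mod 2*pi)

Answer: final direction angle = (5/6)*pi


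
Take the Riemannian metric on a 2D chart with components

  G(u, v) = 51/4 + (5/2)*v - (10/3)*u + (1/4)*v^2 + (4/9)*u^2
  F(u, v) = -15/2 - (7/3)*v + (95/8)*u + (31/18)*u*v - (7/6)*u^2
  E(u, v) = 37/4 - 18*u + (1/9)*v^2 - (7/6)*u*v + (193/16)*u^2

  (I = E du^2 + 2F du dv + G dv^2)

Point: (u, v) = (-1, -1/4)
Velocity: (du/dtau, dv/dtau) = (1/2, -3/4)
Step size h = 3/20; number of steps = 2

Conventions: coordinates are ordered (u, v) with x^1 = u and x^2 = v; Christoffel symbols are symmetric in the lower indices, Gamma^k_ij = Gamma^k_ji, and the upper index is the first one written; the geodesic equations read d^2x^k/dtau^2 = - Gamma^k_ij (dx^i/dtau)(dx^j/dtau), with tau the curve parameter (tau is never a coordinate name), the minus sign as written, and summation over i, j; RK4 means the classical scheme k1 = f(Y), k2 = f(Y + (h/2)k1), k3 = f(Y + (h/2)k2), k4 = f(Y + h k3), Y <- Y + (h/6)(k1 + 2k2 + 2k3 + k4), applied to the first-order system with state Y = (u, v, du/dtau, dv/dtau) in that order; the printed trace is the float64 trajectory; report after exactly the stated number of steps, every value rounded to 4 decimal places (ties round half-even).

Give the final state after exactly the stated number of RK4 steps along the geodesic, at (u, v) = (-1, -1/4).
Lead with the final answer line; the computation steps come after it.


Answer: u = -0.8502, v = -0.4915, du/dtau = 0.4987, dv/dtau = -0.8619

f(Y) = (du/dtau, dv/dtau, -Gamma^u_ij Y'^i Y'^j, -Gamma^v_ij Y'^i Y'^j) with the Gammas evaluated at the stage position; h = 0.150000; intermediate values shown to 6 dp
step 0: u = -1.0000, v = -0.2500, du/dtau = 0.5000, dv/dtau = -0.7500
step 1:
  k1: at (u, v) = (-1.000000, -0.250000), (du/dtau, dv/dtau) = (0.500000, -0.750000); Gamma_uuu = -0.311593, Gamma_uuv = -0.134966, Gamma_uvv = -0.032357, Gamma_vuu = 0.448380, Gamma_vuv = -0.298189, Gamma_vvv = 0.034906; k1 = (0.500000, -0.750000, -0.005125, -0.355371)
  k2: at (u, v) = (-0.962500, -0.306250), (du/dtau, dv/dtau) = (0.499616, -0.776653); Gamma_uuu = -0.318524, Gamma_uuv = -0.134239, Gamma_uvv = -0.032760, Gamma_vuu = 0.453129, Gamma_vuv = -0.295405, Gamma_vvv = 0.035701; k2 = (0.499616, -0.776653, -0.004907, -0.363893)
  k3: at (u, v) = (-0.962529, -0.308249), (du/dtau, dv/dtau) = (0.499632, -0.777292); Gamma_uuu = -0.318614, Gamma_uuv = -0.134138, Gamma_uvv = -0.032790, Gamma_vuu = 0.453106, Gamma_vuv = -0.295306, Gamma_vvv = 0.035659; k3 = (0.499632, -0.777292, -0.004840, -0.364024)
  k4: at (u, v) = (-0.925055, -0.366594), (du/dtau, dv/dtau) = (0.499274, -0.804604); Gamma_uuu = -0.325771, Gamma_uuv = -0.133280, Gamma_uvv = -0.033230, Gamma_vuu = 0.458225, Gamma_vuv = -0.292395, Gamma_vvv = 0.036445; k4 = (0.499274, -0.804604, -0.004362, -0.372739)
  Y <- Y + (h/6)(k1 + 2k2 + 2k3 + k4): u = -0.9251, v = -0.3666, du/dtau = 0.4993, dv/dtau = -0.8046
step 2:
  k1: at (u, v) = (-0.925056, -0.366562), (du/dtau, dv/dtau) = (0.499275, -0.804599); Gamma_uuu = -0.325769, Gamma_uuv = -0.133281, Gamma_uvv = -0.033230, Gamma_vuu = 0.458225, Gamma_vuv = -0.292397, Gamma_vvv = 0.036446; k1 = (0.499275, -0.804599, -0.004364, -0.372740)
  k2: at (u, v) = (-0.887610, -0.426907), (du/dtau, dv/dtau) = (0.498948, -0.832554); Gamma_uuu = -0.333152, Gamma_uuv = -0.132297, Gamma_uvv = -0.033705, Gamma_vuu = 0.463744, Gamma_vuv = -0.289372, Gamma_vvv = 0.037228; k2 = (0.498948, -0.832554, -0.003612, -0.381664)
  k3: at (u, v) = (-0.887635, -0.429004), (du/dtau, dv/dtau) = (0.499005, -0.833223); Gamma_uuu = -0.333247, Gamma_uuv = -0.132192, Gamma_uvv = -0.033737, Gamma_vuu = 0.463730, Gamma_vuv = -0.289274, Gamma_vvv = 0.037186; k3 = (0.499005, -0.833223, -0.003524, -0.381838)
  k4: at (u, v) = (-0.850205, -0.491546), (du/dtau, dv/dtau) = (0.498747, -0.861874); Gamma_uuu = -0.340872, Gamma_uuv = -0.131072, Gamma_uvv = -0.034251, Gamma_vuu = 0.469688, Gamma_vuv = -0.286139, Gamma_vvv = 0.037964; k4 = (0.498747, -0.861874, -0.002451, -0.391033)
  Y <- Y + (h/6)(k1 + 2k2 + 2k3 + k4): u = -0.8502, v = -0.4915, du/dtau = 0.4987, dv/dtau = -0.8619


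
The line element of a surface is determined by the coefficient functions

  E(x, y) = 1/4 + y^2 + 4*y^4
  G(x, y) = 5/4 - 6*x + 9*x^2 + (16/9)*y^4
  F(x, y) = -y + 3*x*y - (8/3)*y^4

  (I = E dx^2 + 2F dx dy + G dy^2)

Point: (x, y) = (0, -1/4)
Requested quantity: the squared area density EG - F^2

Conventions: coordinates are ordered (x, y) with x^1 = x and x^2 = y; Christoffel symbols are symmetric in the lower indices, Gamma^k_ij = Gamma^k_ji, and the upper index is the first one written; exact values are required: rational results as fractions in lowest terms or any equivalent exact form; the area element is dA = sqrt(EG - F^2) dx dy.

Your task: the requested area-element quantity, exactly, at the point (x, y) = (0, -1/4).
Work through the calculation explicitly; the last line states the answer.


E = 21/64, F = 23/96, G = 181/144; EG - F^2 = 409/1152

Answer: EG - F^2 = 409/1152


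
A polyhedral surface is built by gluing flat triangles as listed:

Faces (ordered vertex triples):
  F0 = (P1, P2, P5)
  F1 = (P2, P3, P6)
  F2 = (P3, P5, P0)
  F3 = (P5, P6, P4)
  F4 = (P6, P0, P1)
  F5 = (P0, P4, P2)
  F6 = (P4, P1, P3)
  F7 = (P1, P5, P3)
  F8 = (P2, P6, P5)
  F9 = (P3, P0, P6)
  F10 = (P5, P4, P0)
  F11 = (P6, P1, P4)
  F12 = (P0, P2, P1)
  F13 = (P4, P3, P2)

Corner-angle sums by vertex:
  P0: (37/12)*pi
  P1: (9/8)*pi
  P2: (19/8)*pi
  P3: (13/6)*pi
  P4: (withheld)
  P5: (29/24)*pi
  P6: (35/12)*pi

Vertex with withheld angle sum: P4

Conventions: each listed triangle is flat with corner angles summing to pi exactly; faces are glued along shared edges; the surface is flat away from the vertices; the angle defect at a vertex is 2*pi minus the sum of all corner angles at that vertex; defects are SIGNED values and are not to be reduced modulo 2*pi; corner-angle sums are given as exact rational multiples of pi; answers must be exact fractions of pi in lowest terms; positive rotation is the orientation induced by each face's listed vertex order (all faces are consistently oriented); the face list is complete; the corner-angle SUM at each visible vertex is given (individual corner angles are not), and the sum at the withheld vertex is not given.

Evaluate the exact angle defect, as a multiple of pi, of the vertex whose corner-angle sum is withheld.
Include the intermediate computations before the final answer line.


V = 7, E = 21, F = 14; chi = V - E + F = 0
Gauss-Bonnet: total defect = 2*pi*chi = 0; visible defects sum to (-7/8)*pi

Answer: defect(P4) = (7/8)*pi


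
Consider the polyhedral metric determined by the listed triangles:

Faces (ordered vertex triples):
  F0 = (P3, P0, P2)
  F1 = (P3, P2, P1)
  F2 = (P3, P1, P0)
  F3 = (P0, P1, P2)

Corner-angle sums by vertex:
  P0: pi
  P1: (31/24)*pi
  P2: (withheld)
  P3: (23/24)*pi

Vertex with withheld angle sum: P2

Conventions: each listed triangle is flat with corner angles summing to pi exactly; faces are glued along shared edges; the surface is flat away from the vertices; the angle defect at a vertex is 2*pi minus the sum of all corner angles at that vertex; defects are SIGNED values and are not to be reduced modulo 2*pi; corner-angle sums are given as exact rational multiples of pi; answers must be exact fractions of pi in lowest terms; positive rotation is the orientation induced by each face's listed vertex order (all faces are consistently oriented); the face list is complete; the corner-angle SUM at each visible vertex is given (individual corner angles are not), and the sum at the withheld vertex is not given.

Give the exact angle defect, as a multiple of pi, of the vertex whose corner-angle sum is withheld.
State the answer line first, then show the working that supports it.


Answer: defect(P2) = (5/4)*pi

V = 4, E = 6, F = 4; chi = V - E + F = 2
Gauss-Bonnet: total defect = 2*pi*chi = 4*pi; visible defects sum to (11/4)*pi


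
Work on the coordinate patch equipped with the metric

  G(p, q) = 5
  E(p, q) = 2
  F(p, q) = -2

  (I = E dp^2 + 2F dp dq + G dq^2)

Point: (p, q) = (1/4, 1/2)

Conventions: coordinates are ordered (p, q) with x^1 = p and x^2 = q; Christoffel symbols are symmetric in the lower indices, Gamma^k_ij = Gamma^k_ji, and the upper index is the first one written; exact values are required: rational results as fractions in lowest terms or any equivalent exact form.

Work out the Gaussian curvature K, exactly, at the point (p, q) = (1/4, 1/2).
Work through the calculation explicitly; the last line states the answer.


E = 2, F = -2, G = 5, EG - F^2 = 6 at the point
E_p = 0, E_q = 0, F_p = 0, F_q = 0, G_p = 0, G_q = 0
E_qq = 0, F_pq = 0, G_pp = 0
Apply the Brioschi formula K = (det M1 - det M2)/(EG - F^2)^2 over the derivative matrices of E, F, G.
M1 = [[-E_qq/2 + F_pq - G_pp/2, E_p/2, F_p - E_q/2], [F_q - G_p/2, E, F], [G_q/2, F, G]] = [[0, 0, 0], [0, 2, -2], [0, -2, 5]]; det M1 = 0
M2 = [[0, E_q/2, G_p/2], [E_q/2, E, F], [G_p/2, F, G]] = [[0, 0, 0], [0, 2, -2], [0, -2, 5]]; det M2 = 0
det M1 - det M2 = 0; K = 0 / (6)^2 = 0

Answer: K = 0


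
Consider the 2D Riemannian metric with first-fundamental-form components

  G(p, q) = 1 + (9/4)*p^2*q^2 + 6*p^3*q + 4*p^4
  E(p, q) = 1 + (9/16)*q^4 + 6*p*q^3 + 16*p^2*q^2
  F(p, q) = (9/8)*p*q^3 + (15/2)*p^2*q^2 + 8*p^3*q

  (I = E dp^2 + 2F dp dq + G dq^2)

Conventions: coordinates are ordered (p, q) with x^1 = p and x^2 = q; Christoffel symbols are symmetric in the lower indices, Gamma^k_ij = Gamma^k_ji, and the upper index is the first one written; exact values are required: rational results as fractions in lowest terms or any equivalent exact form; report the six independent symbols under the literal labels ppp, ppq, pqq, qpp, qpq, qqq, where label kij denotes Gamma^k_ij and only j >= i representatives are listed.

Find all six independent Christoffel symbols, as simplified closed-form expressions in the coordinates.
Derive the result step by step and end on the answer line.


E = 1 + (9/16)*q^4 + 6*p*q^3 + 16*p^2*q^2; F = (9/8)*p*q^3 + (15/2)*p^2*q^2 + 8*p^3*q; G = 1 + (9/4)*p^2*q^2 + 6*p^3*q + 4*p^4
Gamma^k_ij = (1/2) g^{kl} (d_i g_jl + d_j g_il - d_l g_ij), with g^inv = (1/(EG-F^2)) [[G, -F], [-F, E]]
first partials: E_p = 6*q^3 + 32*p*q^2, E_q = (9/4)*q^3 + 18*p*q^2 + 32*p^2*q, F_p = (9/8)*q^3 + 15*p*q^2 + 24*p^2*q, F_q = (27/8)*p*q^2 + 15*p^2*q + 8*p^3, G_p = (9/2)*p*q^2 + 18*p^2*q + 16*p^3, G_q = (9/2)*p^2*q + 6*p^3
D = EG - F^2 = 1 + (9/16)*q^4 + 6*p*q^3 + (73/4)*p^2*q^2 + 6*p^3*q + 4*p^4
expanded: Gamma^p_pp = (G E_p - 2F F_p + F E_q)/(2D), Gamma^p_pq = (G E_q - F G_p)/(2D), Gamma^p_qq = (2G F_q - G G_p - F G_q)/(2D), Gamma^q_pp = (2E F_p - E E_q - F E_p)/(2D), Gamma^q_pq = (E G_p - F E_q)/(2D), Gamma^q_qq = (E G_q - 2F F_q + F G_p)/(2D); substitute and cancel common factors

Answer: Gamma_ppp = (256*p*q^2 + 48*q^3)/(64*p^4 + 96*p^3*q + 292*p^2*q^2 + 96*p*q^3 + 9*q^4 + 16), Gamma_ppq = (256*p^2*q + 144*p*q^2 + 18*q^3)/(64*p^4 + 96*p^3*q + 292*p^2*q^2 + 96*p*q^3 + 9*q^4 + 16), Gamma_pqq = (96*p^2*q + 18*p*q^2)/(64*p^4 + 96*p^3*q + 292*p^2*q^2 + 96*p*q^3 + 9*q^4 + 16), Gamma_qpp = (128*p^2*q + 96*p*q^2)/(64*p^4 + 96*p^3*q + 292*p^2*q^2 + 96*p*q^3 + 9*q^4 + 16), Gamma_qpq = (128*p^3 + 144*p^2*q + 36*p*q^2)/(64*p^4 + 96*p^3*q + 292*p^2*q^2 + 96*p*q^3 + 9*q^4 + 16), Gamma_qqq = (48*p^3 + 36*p^2*q)/(64*p^4 + 96*p^3*q + 292*p^2*q^2 + 96*p*q^3 + 9*q^4 + 16)


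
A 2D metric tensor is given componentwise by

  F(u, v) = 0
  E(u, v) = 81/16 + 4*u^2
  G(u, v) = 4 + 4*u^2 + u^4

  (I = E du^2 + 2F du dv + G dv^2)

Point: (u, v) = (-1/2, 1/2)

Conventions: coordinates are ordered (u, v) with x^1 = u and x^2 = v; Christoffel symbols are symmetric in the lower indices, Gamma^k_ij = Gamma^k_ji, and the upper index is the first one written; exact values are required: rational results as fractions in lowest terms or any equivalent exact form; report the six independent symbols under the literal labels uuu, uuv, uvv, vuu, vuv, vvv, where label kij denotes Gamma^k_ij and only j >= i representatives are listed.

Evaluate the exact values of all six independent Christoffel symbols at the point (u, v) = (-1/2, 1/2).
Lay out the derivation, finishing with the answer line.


E = 97/16, F = 0, G = 81/16 at the point
E_u = -4, E_v = 0, F_u = 0, F_v = 0, G_u = -9/2, G_v = 0
EG - F^2 = 7857/256;  g^inv = (256/7857) * [[81/16, 0], [0, 97/16]]
first-kind symbols [ij,l] = (1/2)(d_i g_jl + d_j g_il - d_l g_ij): [uu,u] = E_u/2 = -2, [uu,v] = F_u - E_v/2 = 0, [uv,u] = E_v/2 = 0, [uv,v] = G_u/2 = -9/4, [vv,u] = F_v - G_u/2 = 9/4, [vv,v] = G_v/2 = 0
Gamma^u_ij = (G*[ij,u] - F*[ij,v])/(EG - F^2), Gamma^v_ij = (E*[ij,v] - F*[ij,u])/(EG - F^2)

Answer: Gamma_uuu = -32/97, Gamma_uuv = 0, Gamma_uvv = 36/97, Gamma_vuu = 0, Gamma_vuv = -4/9, Gamma_vvv = 0


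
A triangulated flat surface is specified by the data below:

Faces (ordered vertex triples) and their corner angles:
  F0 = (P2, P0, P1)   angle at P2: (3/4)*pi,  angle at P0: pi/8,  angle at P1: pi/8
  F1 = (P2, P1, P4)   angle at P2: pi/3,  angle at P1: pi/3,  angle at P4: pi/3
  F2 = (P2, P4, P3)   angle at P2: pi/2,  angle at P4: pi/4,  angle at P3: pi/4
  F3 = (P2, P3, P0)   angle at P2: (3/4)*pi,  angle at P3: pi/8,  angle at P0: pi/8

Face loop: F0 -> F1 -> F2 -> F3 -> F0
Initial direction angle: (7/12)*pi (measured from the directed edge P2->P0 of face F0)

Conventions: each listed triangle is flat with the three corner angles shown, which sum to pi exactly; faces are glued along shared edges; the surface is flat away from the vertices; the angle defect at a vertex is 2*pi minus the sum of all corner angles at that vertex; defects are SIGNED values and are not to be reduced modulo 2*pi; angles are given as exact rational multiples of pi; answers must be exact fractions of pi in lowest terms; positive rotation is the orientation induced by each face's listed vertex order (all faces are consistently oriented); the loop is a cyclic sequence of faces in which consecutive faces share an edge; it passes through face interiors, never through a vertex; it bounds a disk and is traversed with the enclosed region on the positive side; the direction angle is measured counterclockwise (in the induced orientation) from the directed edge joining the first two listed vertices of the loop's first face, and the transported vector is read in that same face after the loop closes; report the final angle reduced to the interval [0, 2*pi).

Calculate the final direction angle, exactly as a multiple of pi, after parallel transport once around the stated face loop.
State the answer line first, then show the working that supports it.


Answer: final direction angle = pi/4

enclosed vertex P2: corner angles sum to (7/3)*pi, defect = 2*pi - (7/3)*pi = -pi/3
final direction = starting direction + enclosed defect total, reduced mod 2*pi (induced orientation)
final angle = (7/12)*pi - pi/3 = pi/4 (mod 2*pi)


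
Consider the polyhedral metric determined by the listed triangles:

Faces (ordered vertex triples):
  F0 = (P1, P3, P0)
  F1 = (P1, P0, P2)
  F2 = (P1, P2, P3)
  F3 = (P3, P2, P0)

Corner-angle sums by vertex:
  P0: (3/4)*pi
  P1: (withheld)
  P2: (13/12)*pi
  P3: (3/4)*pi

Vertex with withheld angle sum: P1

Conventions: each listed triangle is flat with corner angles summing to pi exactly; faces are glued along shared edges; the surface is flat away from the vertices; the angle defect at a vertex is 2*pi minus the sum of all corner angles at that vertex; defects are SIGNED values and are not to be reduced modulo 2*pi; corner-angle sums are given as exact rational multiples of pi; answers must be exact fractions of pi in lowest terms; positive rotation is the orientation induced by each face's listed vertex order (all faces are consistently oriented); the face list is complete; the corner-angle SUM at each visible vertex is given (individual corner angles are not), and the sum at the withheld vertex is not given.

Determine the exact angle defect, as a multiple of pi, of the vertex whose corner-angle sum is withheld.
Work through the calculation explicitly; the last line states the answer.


V = 4, E = 6, F = 4; chi = V - E + F = 2
Gauss-Bonnet: total defect = 2*pi*chi = 4*pi; visible defects sum to (41/12)*pi

Answer: defect(P1) = (7/12)*pi


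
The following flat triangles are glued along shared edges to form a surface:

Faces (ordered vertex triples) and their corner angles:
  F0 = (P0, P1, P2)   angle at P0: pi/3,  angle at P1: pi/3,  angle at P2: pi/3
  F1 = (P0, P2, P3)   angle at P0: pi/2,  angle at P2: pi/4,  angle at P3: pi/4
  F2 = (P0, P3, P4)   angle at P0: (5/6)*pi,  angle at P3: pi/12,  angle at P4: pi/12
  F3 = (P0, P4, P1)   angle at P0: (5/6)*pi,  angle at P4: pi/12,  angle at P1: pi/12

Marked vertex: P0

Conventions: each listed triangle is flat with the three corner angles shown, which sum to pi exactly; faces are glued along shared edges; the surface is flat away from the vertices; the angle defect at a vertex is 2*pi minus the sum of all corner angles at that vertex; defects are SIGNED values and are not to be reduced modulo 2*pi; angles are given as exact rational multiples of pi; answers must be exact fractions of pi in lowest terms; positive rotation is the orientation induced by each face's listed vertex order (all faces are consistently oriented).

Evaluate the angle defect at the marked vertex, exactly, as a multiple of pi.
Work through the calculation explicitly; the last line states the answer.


Sum of corner angles at P0: (5/2)*pi
defect = 2*pi - (5/2)*pi

Answer: defect(P0) = -pi/2


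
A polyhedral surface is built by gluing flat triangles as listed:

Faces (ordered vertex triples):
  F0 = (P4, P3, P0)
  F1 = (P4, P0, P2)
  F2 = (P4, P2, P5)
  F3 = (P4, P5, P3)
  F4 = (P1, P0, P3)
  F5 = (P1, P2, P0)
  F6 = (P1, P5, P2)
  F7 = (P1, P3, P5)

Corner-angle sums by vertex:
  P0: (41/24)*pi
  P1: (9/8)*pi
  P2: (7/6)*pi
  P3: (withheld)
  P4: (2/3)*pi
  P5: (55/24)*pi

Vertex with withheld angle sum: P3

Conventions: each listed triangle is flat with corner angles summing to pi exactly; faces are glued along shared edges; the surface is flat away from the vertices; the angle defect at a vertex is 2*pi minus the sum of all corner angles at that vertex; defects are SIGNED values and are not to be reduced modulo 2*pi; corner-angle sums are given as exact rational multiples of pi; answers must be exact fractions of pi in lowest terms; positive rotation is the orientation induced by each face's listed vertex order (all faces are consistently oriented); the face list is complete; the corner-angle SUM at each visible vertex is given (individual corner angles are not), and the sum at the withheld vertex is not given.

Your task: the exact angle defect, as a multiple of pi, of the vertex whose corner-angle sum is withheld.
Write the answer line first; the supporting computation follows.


Answer: defect(P3) = (23/24)*pi

V = 6, E = 12, F = 8; chi = V - E + F = 2
Gauss-Bonnet: total defect = 2*pi*chi = 4*pi; visible defects sum to (73/24)*pi


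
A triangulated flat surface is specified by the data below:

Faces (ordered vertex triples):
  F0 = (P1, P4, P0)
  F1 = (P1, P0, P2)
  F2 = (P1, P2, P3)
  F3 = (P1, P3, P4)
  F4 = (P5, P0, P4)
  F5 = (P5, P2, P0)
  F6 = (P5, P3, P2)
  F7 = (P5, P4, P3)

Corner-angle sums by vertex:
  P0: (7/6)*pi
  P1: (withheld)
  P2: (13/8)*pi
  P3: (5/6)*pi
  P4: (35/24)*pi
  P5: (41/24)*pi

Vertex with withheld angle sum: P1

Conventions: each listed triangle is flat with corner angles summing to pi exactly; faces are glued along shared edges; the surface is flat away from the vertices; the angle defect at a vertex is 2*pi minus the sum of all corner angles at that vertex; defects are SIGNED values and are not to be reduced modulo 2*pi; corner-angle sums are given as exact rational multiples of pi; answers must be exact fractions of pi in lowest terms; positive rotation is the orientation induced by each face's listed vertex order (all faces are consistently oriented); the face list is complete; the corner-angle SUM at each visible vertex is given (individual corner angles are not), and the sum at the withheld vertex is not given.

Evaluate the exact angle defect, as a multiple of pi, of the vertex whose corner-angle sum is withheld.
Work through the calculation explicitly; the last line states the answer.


V = 6, E = 12, F = 8; chi = V - E + F = 2
Gauss-Bonnet: total defect = 2*pi*chi = 4*pi; visible defects sum to (77/24)*pi

Answer: defect(P1) = (19/24)*pi


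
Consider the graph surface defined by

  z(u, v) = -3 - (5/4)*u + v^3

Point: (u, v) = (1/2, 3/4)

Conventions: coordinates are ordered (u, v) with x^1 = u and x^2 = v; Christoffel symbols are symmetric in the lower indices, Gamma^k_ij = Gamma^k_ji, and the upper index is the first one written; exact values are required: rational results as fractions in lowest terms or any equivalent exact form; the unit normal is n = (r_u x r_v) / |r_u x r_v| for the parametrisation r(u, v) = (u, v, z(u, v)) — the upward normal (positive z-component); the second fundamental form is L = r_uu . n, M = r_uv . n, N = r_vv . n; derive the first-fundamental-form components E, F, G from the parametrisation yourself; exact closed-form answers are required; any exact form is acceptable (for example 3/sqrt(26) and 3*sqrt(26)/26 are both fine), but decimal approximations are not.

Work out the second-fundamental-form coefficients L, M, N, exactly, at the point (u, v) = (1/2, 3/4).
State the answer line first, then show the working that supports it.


Answer: L = 0, M = 0, N = 72*sqrt(1385)/1385

z_u = -5/4, z_v = 27/16, z_uu = 0, z_uv = 0, z_vv = 9/2
E = 41/16, F = -135/64, G = 985/256; answer radicand W^2 = 1385/256
unnormalised second-form numerators: l = 0, m = 0, n = 9/2; L = l/sqrt(1385/256), and similarly M = m/sqrt(W^2), N = n/sqrt(W^2)


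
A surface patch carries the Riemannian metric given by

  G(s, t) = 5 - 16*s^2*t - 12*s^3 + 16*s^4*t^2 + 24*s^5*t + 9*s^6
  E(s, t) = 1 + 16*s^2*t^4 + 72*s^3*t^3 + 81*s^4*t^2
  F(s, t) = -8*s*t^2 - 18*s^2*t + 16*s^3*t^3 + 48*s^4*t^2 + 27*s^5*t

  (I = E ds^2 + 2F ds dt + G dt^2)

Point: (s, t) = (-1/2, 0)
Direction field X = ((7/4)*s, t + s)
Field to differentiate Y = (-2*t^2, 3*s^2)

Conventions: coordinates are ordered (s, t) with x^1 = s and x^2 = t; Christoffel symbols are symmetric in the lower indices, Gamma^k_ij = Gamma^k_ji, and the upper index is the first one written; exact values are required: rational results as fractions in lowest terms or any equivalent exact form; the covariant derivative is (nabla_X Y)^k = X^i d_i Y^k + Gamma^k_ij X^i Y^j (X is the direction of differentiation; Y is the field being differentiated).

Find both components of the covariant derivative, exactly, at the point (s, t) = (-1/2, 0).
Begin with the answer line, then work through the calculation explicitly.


Answer: (nabla_X Y)^s = 0, (nabla_X Y)^t = 22353/6800

E = 1, F = 0, G = 425/64 at the point
E_s = 0, E_t = 0, F_s = 0, F_t = -171/32, G_s = -171/16, G_t = -19/4
EG - F^2 = 425/64;  g^inv = (64/425) * [[425/64, 0], [0, 1]]
first-kind symbols [ij,l] = (1/2)(d_i g_jl + d_j g_il - d_l g_ij): [ss,s] = E_s/2 = 0, [ss,t] = F_s - E_t/2 = 0, [st,s] = E_t/2 = 0, [st,t] = G_s/2 = -171/32, [tt,s] = F_t - G_s/2 = 0, [tt,t] = G_t/2 = -19/8
Gamma^s_ij = (G*[ij,s] - F*[ij,t])/(EG - F^2), Gamma^t_ij = (E*[ij,t] - F*[ij,s])/(EG - F^2)
Gamma_sss = 0, Gamma_sst = 0, Gamma_stt = 0, Gamma_tss = 0, Gamma_tst = -342/425, Gamma_ttt = -152/425
X = (-7/8, -1/2), Y = (0, 3/4) at the point


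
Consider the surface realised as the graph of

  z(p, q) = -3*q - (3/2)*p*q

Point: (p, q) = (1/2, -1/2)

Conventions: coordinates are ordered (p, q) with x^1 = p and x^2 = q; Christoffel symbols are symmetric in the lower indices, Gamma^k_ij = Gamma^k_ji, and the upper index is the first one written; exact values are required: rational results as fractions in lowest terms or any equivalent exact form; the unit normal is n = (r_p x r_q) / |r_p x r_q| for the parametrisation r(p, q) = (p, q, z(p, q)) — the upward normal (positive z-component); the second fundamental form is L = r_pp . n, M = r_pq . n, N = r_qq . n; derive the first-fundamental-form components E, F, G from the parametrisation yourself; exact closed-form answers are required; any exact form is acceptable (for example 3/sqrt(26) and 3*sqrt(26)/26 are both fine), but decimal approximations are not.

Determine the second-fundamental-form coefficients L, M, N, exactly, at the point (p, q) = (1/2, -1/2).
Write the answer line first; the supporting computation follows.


Answer: L = 0, M = -3*sqrt(10)/25, N = 0

z_p = 3/4, z_q = -15/4, z_pp = 0, z_pq = -3/2, z_qq = 0
E = 25/16, F = -45/16, G = 241/16; answer radicand W^2 = 125/8
unnormalised second-form numerators: l = 0, m = -3/2, n = 0; L = l/sqrt(125/8), and similarly M = m/sqrt(W^2), N = n/sqrt(W^2)


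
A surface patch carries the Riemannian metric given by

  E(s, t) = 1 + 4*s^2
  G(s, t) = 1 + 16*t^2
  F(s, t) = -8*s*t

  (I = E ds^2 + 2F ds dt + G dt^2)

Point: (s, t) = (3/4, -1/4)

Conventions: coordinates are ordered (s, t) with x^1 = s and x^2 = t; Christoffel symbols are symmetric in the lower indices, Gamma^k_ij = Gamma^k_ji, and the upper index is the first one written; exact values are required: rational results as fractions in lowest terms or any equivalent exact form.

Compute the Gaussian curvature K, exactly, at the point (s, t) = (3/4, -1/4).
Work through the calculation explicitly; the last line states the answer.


E = 13/4, F = 3/2, G = 2, EG - F^2 = 17/4 at the point
E_s = 6, E_t = 0, F_s = 2, F_t = -6, G_s = 0, G_t = -8
E_tt = 0, F_st = -8, G_ss = 0
The intrinsic route: Brioschi's K = (det M1 - det M2)/(EG - F^2)^2.
M1 = [[-E_tt/2 + F_st - G_ss/2, E_s/2, F_s - E_t/2], [F_t - G_s/2, E, F], [G_t/2, F, G]] = [[-8, 3, 2], [-6, 13/4, 3/2], [-4, 3/2, 2]]; det M1 = -8
M2 = [[0, E_t/2, G_s/2], [E_t/2, E, F], [G_s/2, F, G]] = [[0, 0, 0], [0, 13/4, 3/2], [0, 3/2, 2]]; det M2 = 0
det M1 - det M2 = -8; K = -8 / (17/4)^2 = -128/289

Answer: K = -128/289


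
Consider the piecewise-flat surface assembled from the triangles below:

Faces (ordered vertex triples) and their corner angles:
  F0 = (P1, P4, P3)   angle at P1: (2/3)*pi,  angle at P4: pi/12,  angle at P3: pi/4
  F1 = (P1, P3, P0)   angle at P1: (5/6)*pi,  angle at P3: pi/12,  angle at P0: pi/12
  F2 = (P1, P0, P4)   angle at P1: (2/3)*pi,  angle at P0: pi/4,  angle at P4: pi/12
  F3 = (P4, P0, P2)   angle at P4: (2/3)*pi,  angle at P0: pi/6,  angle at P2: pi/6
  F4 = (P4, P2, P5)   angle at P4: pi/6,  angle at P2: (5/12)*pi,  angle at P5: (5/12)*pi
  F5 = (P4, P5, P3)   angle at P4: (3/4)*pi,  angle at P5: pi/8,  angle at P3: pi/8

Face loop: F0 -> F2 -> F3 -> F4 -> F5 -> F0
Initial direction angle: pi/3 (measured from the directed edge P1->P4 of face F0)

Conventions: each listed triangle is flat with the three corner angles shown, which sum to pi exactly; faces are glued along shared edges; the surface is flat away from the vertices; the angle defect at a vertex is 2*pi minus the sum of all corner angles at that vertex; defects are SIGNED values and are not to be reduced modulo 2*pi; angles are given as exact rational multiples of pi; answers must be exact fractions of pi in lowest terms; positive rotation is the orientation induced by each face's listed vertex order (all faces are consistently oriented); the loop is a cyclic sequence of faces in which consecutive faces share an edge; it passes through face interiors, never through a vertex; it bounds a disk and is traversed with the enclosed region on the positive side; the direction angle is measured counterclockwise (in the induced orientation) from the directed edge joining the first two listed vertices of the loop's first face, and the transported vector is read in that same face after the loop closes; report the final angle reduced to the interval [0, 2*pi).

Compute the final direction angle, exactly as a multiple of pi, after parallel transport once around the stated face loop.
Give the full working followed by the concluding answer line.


enclosed vertex P4: corner angles sum to (7/4)*pi, defect = 2*pi - (7/4)*pi = pi/4
by Gauss-Bonnet the loop rotates the vector by the enclosed defect sum (positive orientation, mod 2*pi)
final angle = pi/3 + pi/4 = (7/12)*pi (mod 2*pi)

Answer: final direction angle = (7/12)*pi


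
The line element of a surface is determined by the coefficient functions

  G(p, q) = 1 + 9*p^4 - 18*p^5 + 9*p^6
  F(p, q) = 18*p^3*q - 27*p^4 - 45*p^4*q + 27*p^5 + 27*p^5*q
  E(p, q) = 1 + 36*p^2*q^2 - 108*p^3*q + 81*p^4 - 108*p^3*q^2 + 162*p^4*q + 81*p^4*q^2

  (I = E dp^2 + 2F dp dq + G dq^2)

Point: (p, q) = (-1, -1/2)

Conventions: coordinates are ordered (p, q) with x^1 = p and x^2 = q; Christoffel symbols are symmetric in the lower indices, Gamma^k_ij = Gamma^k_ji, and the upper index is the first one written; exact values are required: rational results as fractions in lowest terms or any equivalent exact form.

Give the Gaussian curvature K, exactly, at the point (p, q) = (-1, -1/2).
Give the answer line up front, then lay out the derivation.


Answer: K = -3600/24649

E = 13/4, F = -9, G = 37, EG - F^2 = 157/4 at the point
E_p = -18, E_q = 45, F_p = 117/2, F_q = -90, G_p = -180, G_q = 0
E_qq = 450, F_pq = 369, G_pp = 738
K follows from Brioschi's formula, (det M1 - det M2)/(EG - F^2)^2.
M1 = [[-E_qq/2 + F_pq - G_pp/2, E_p/2, F_p - E_q/2], [F_q - G_p/2, E, F], [G_q/2, F, G]] = [[-225, -9, 36], [0, 13/4, -9], [0, -9, 37]]; det M1 = -35325/4
M2 = [[0, E_q/2, G_p/2], [E_q/2, E, F], [G_p/2, F, G]] = [[0, 45/2, -90], [45/2, 13/4, -9], [-90, -9, 37]]; det M2 = -34425/4
det M1 - det M2 = -225; K = -225 / (157/4)^2 = -3600/24649


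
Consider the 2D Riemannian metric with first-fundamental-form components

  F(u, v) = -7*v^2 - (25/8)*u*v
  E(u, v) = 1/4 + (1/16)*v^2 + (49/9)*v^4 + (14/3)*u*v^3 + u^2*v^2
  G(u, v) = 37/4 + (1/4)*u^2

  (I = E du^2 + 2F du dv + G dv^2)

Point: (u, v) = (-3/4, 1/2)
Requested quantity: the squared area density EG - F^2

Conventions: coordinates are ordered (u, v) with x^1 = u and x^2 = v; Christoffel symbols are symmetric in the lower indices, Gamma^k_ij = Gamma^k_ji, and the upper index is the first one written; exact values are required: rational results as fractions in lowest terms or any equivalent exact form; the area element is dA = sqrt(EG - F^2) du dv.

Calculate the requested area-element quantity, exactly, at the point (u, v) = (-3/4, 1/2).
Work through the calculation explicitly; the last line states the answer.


E = 89/288, F = -37/64, G = 601/64; EG - F^2 = 94657/36864

Answer: EG - F^2 = 94657/36864


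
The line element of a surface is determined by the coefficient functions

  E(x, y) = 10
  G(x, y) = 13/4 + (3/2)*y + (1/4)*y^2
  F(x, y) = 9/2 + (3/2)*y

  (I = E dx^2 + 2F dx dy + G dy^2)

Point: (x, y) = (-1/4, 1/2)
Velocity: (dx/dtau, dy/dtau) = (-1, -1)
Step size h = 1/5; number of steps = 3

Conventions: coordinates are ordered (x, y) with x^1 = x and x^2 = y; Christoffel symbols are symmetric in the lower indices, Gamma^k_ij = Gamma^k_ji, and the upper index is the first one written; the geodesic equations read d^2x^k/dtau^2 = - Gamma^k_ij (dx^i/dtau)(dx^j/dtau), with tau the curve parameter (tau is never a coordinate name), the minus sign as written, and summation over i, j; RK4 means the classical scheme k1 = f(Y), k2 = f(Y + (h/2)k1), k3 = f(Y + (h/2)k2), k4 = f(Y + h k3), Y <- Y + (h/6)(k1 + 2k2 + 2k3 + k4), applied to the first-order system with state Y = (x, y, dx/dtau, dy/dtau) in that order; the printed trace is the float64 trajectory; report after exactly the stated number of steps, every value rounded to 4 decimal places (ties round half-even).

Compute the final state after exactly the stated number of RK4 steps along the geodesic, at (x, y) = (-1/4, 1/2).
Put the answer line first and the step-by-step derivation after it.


Answer: x = -0.8718, y = -0.1120, dx/dtau = -1.0746, dy/dtau = -1.0396

f(Y) = (dx/dtau, dy/dtau, -Gamma^x_ij Y'^i Y'^j, -Gamma^y_ij Y'^i Y'^j) with the Gammas evaluated at the stage position; h = 0.200000; intermediate values shown to 6 dp
step 0: x = -0.2500, y = 0.5000, dx/dtau = -1.0000, dy/dtau = -1.0000
step 1:
  k1: at (x, y) = (-0.250000, 0.500000), (dx/dtau, dy/dtau) = (-1.000000, -1.000000); Gamma_xxx = 0.000000, Gamma_xxy = 0.000000, Gamma_xyy = 0.114833, Gamma_yxx = 0.000000, Gamma_yxy = 0.000000, Gamma_yyy = 0.066986; k1 = (-1.000000, -1.000000, -0.114833, -0.066986)
  k2: at (x, y) = (-0.350000, 0.400000), (dx/dtau, dy/dtau) = (-1.011483, -1.006699); Gamma_xxx = 0.000000, Gamma_xxy = 0.000000, Gamma_xyy = 0.116369, Gamma_yxx = 0.000000, Gamma_yxy = 0.000000, Gamma_yyy = 0.065943; k2 = (-1.011483, -1.006699, -0.117934, -0.066829)
  k3: at (x, y) = (-0.351148, 0.399330), (dx/dtau, dy/dtau) = (-1.011793, -1.006683); Gamma_xxx = 0.000000, Gamma_xxy = 0.000000, Gamma_xyy = 0.116380, Gamma_yxx = 0.000000, Gamma_yxy = 0.000000, Gamma_yyy = 0.065935; k3 = (-1.011793, -1.006683, -0.117940, -0.066820)
  k4: at (x, y) = (-0.452359, 0.298663), (dx/dtau, dy/dtau) = (-1.023588, -1.013364); Gamma_xxx = 0.000000, Gamma_xxy = 0.000000, Gamma_xyy = 0.117922, Gamma_yxx = 0.000000, Gamma_yxy = 0.000000, Gamma_yyy = 0.064831; k4 = (-1.023588, -1.013364, -0.121095, -0.066575)
  Y <- Y + (h/6)(k1 + 2k2 + 2k3 + k4): x = -0.4523, y = 0.2987, dx/dtau = -1.0236, dy/dtau = -1.0134
step 2:
  k1: at (x, y) = (-0.452338, 0.298662), (dx/dtau, dy/dtau) = (-1.023589, -1.013362); Gamma_xxx = 0.000000, Gamma_xxy = 0.000000, Gamma_xyy = 0.117922, Gamma_yxx = 0.000000, Gamma_yxy = 0.000000, Gamma_yyy = 0.064831; k1 = (-1.023589, -1.013362, -0.121094, -0.066575)
  k2: at (x, y) = (-0.554697, 0.197326), (dx/dtau, dy/dtau) = (-1.035699, -1.020019); Gamma_xxx = 0.000000, Gamma_xxy = 0.000000, Gamma_xyy = 0.119467, Gamma_yxx = 0.000000, Gamma_yxy = 0.000000, Gamma_yyy = 0.063663; k2 = (-1.035699, -1.020019, -0.124299, -0.066237)
  k3: at (x, y) = (-0.555908, 0.196660), (dx/dtau, dy/dtau) = (-1.036019, -1.019986); Gamma_xxx = 0.000000, Gamma_xxy = 0.000000, Gamma_xyy = 0.119478, Gamma_yxx = 0.000000, Gamma_yxy = 0.000000, Gamma_yyy = 0.063655; k3 = (-1.036019, -1.019986, -0.124301, -0.066225)
  k4: at (x, y) = (-0.659542, 0.094665), (dx/dtau, dy/dtau) = (-1.048449, -1.026607); Gamma_xxx = 0.000000, Gamma_xxy = 0.000000, Gamma_xyy = 0.121024, Gamma_yxx = 0.000000, Gamma_yxy = 0.000000, Gamma_yyy = 0.062421; k4 = (-1.048449, -1.026607, -0.127550, -0.065787)
  Y <- Y + (h/6)(k1 + 2k2 + 2k3 + k4): x = -0.6595, y = 0.0947, dx/dtau = -1.0485, dy/dtau = -1.0266
step 3:
  k1: at (x, y) = (-0.659520, 0.094663), (dx/dtau, dy/dtau) = (-1.048451, -1.026605); Gamma_xxx = 0.000000, Gamma_xxy = 0.000000, Gamma_xyy = 0.121024, Gamma_yxx = 0.000000, Gamma_yxy = 0.000000, Gamma_yyy = 0.062421; k1 = (-1.048451, -1.026605, -0.127549, -0.065787)
  k2: at (x, y) = (-0.764366, -0.007997), (dx/dtau, dy/dtau) = (-1.061206, -1.033183); Gamma_xxx = 0.000000, Gamma_xxy = 0.000000, Gamma_xyy = 0.122569, Gamma_yxx = 0.000000, Gamma_yxy = 0.000000, Gamma_yyy = 0.061121; k2 = (-1.061206, -1.033183, -0.130838, -0.065245)
  k3: at (x, y) = (-0.765641, -0.008655), (dx/dtau, dy/dtau) = (-1.061534, -1.033129); Gamma_xxx = 0.000000, Gamma_xxy = 0.000000, Gamma_xyy = 0.122579, Gamma_yxx = 0.000000, Gamma_yxy = 0.000000, Gamma_yyy = 0.061113; k3 = (-1.061534, -1.033129, -0.130835, -0.065229)
  k4: at (x, y) = (-0.871827, -0.111963), (dx/dtau, dy/dtau) = (-1.074618, -1.039651); Gamma_xxx = 0.000000, Gamma_xxy = 0.000000, Gamma_xyy = 0.124119, Gamma_yxx = 0.000000, Gamma_yxy = 0.000000, Gamma_yyy = 0.059743; k4 = (-1.074618, -1.039651, -0.134157, -0.064575)
  Y <- Y + (h/6)(k1 + 2k2 + 2k3 + k4): x = -0.8718, y = -0.1120, dx/dtau = -1.0746, dy/dtau = -1.0396
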